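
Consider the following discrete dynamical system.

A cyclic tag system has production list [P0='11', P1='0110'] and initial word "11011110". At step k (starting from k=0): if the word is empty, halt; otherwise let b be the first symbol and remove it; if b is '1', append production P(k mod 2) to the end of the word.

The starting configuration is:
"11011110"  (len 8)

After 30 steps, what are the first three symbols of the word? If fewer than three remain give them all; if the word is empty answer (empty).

100

[0] "11011110"  (len 8)
[1] "101111011"  (len 9)
[2] "011110110110"  (len 12)
[3] "11110110110"  (len 11)
[4] "11101101100110"  (len 14)
[5] "110110110011011"  (len 15)
[6] "101101100110110110"  (len 18)
[7] "0110110011011011011"  (len 19)
[8] "110110011011011011"  (len 18)
[9] "1011001101101101111"  (len 19)
[10] "0110011011011011110110"  (len 22)
[11] "110011011011011110110"  (len 21)
[12] "100110110110111101100110"  (len 24)
[13] "0011011011011110110011011"  (len 25)
[14] "011011011011110110011011"  (len 24)
[15] "11011011011110110011011"  (len 23)
[16] "10110110111101100110110110"  (len 26)
[17] "011011011110110011011011011"  (len 27)
[18] "11011011110110011011011011"  (len 26)
[19] "101101111011001101101101111"  (len 27)
[20] "011011110110011011011011110110"  (len 30)
[21] "11011110110011011011011110110"  (len 29)
[22] "10111101100110110110111101100110"  (len 32)
[23] "011110110011011011011110110011011"  (len 33)
[24] "11110110011011011011110110011011"  (len 32)
[25] "111011001101101101111011001101111"  (len 33)
[26] "110110011011011011110110011011110110"  (len 36)
[27] "1011001101101101111011001101111011011"  (len 37)
[28] "0110011011011011110110011011110110110110"  (len 40)
[29] "110011011011011110110011011110110110110"  (len 39)
[30] "100110110110111101100110111101101101100110"  (len 42)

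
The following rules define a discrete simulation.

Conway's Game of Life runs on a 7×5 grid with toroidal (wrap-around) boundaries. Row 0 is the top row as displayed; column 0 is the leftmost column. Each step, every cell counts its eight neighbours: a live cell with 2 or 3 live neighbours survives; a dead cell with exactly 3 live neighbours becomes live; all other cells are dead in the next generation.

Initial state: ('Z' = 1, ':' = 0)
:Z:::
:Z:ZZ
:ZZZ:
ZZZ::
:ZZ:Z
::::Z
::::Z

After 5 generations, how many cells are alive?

t=0: :Z:::
:Z:ZZ
:ZZZ:
ZZZ::
:ZZ:Z
::::Z
::::Z
t=1: ::ZZZ
:Z:ZZ
:::::
::::Z
::Z:Z
::::Z
Z::::
t=2: :ZZ::
Z:::Z
Z::ZZ
:::Z:
Z:::Z
Z::ZZ
Z::::
t=3: :Z::Z
::Z::
Z::Z:
:::Z:
Z::::
:Z:Z:
Z:ZZ:
t=4: ZZ::Z
ZZZZZ
::ZZZ
:::::
::Z:Z
ZZ:Z:
Z::Z:
t=5: :::::
:::::
:::::
::Z:Z
ZZZZZ
ZZ:Z:
:::Z:

11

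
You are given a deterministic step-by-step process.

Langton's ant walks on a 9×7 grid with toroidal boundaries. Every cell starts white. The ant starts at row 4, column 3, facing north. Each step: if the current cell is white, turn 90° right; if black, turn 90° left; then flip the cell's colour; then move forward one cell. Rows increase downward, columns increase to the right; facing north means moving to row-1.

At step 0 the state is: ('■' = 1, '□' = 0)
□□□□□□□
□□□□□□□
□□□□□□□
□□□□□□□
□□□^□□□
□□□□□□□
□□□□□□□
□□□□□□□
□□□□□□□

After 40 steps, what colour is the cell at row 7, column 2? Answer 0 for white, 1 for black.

gen 0: □□□□□□□
□□□□□□□
□□□□□□□
□□□□□□□
□□□^□□□
□□□□□□□
□□□□□□□
□□□□□□□
□□□□□□□
gen 1: □□□□□□□
□□□□□□□
□□□□□□□
□□□□□□□
□□□■>□□
□□□□□□□
□□□□□□□
□□□□□□□
□□□□□□□
gen 2: □□□□□□□
□□□□□□□
□□□□□□□
□□□□□□□
□□□■■□□
□□□□v□□
□□□□□□□
□□□□□□□
□□□□□□□
gen 3: □□□□□□□
□□□□□□□
□□□□□□□
□□□□□□□
□□□■■□□
□□□<■□□
□□□□□□□
□□□□□□□
□□□□□□□
gen 4: □□□□□□□
□□□□□□□
□□□□□□□
□□□□□□□
□□□^■□□
□□□■■□□
□□□□□□□
□□□□□□□
□□□□□□□
gen 5: □□□□□□□
□□□□□□□
□□□□□□□
□□□□□□□
□□<□■□□
□□□■■□□
□□□□□□□
□□□□□□□
□□□□□□□
gen 6: □□□□□□□
□□□□□□□
□□□□□□□
□□^□□□□
□□■□■□□
□□□■■□□
□□□□□□□
□□□□□□□
□□□□□□□
gen 7: □□□□□□□
□□□□□□□
□□□□□□□
□□■>□□□
□□■□■□□
□□□■■□□
□□□□□□□
□□□□□□□
□□□□□□□
gen 8: □□□□□□□
□□□□□□□
□□□□□□□
□□■■□□□
□□■v■□□
□□□■■□□
□□□□□□□
□□□□□□□
□□□□□□□
gen 9: □□□□□□□
□□□□□□□
□□□□□□□
□□■■□□□
□□<■■□□
□□□■■□□
□□□□□□□
□□□□□□□
□□□□□□□
gen 10: □□□□□□□
□□□□□□□
□□□□□□□
□□■■□□□
□□□■■□□
□□v■■□□
□□□□□□□
□□□□□□□
□□□□□□□
gen 11: □□□□□□□
□□□□□□□
□□□□□□□
□□■■□□□
□□□■■□□
□<■■■□□
□□□□□□□
□□□□□□□
□□□□□□□
gen 12: □□□□□□□
□□□□□□□
□□□□□□□
□□■■□□□
□^□■■□□
□■■■■□□
□□□□□□□
□□□□□□□
□□□□□□□
gen 13: □□□□□□□
□□□□□□□
□□□□□□□
□□■■□□□
□■>■■□□
□■■■■□□
□□□□□□□
□□□□□□□
□□□□□□□
gen 14: □□□□□□□
□□□□□□□
□□□□□□□
□□■■□□□
□■■■■□□
□■v■■□□
□□□□□□□
□□□□□□□
□□□□□□□
gen 15: □□□□□□□
□□□□□□□
□□□□□□□
□□■■□□□
□■■■■□□
□■□>■□□
□□□□□□□
□□□□□□□
□□□□□□□
gen 16: □□□□□□□
□□□□□□□
□□□□□□□
□□■■□□□
□■■^■□□
□■□□■□□
□□□□□□□
□□□□□□□
□□□□□□□
gen 17: □□□□□□□
□□□□□□□
□□□□□□□
□□■■□□□
□■<□■□□
□■□□■□□
□□□□□□□
□□□□□□□
□□□□□□□
gen 18: □□□□□□□
□□□□□□□
□□□□□□□
□□■■□□□
□■□□■□□
□■v□■□□
□□□□□□□
□□□□□□□
□□□□□□□
gen 19: □□□□□□□
□□□□□□□
□□□□□□□
□□■■□□□
□■□□■□□
□<■□■□□
□□□□□□□
□□□□□□□
□□□□□□□
gen 20: □□□□□□□
□□□□□□□
□□□□□□□
□□■■□□□
□■□□■□□
□□■□■□□
□v□□□□□
□□□□□□□
□□□□□□□
gen 21: □□□□□□□
□□□□□□□
□□□□□□□
□□■■□□□
□■□□■□□
□□■□■□□
<■□□□□□
□□□□□□□
□□□□□□□
gen 22: □□□□□□□
□□□□□□□
□□□□□□□
□□■■□□□
□■□□■□□
^□■□■□□
■■□□□□□
□□□□□□□
□□□□□□□
gen 23: □□□□□□□
□□□□□□□
□□□□□□□
□□■■□□□
□■□□■□□
■>■□■□□
■■□□□□□
□□□□□□□
□□□□□□□
gen 24: □□□□□□□
□□□□□□□
□□□□□□□
□□■■□□□
□■□□■□□
■■■□■□□
■v□□□□□
□□□□□□□
□□□□□□□
gen 25: □□□□□□□
□□□□□□□
□□□□□□□
□□■■□□□
□■□□■□□
■■■□■□□
■□>□□□□
□□□□□□□
□□□□□□□
gen 26: □□□□□□□
□□□□□□□
□□□□□□□
□□■■□□□
□■□□■□□
■■■□■□□
■□■□□□□
□□v□□□□
□□□□□□□
gen 27: □□□□□□□
□□□□□□□
□□□□□□□
□□■■□□□
□■□□■□□
■■■□■□□
■□■□□□□
□<■□□□□
□□□□□□□
gen 28: □□□□□□□
□□□□□□□
□□□□□□□
□□■■□□□
□■□□■□□
■■■□■□□
■^■□□□□
□■■□□□□
□□□□□□□
gen 29: □□□□□□□
□□□□□□□
□□□□□□□
□□■■□□□
□■□□■□□
■■■□■□□
■■>□□□□
□■■□□□□
□□□□□□□
gen 30: □□□□□□□
□□□□□□□
□□□□□□□
□□■■□□□
□■□□■□□
■■^□■□□
■■□□□□□
□■■□□□□
□□□□□□□
gen 31: □□□□□□□
□□□□□□□
□□□□□□□
□□■■□□□
□■□□■□□
■<□□■□□
■■□□□□□
□■■□□□□
□□□□□□□
gen 32: □□□□□□□
□□□□□□□
□□□□□□□
□□■■□□□
□■□□■□□
■□□□■□□
■v□□□□□
□■■□□□□
□□□□□□□
gen 33: □□□□□□□
□□□□□□□
□□□□□□□
□□■■□□□
□■□□■□□
■□□□■□□
■□>□□□□
□■■□□□□
□□□□□□□
gen 34: □□□□□□□
□□□□□□□
□□□□□□□
□□■■□□□
□■□□■□□
■□□□■□□
■□■□□□□
□■v□□□□
□□□□□□□
gen 35: □□□□□□□
□□□□□□□
□□□□□□□
□□■■□□□
□■□□■□□
■□□□■□□
■□■□□□□
□■□>□□□
□□□□□□□
gen 36: □□□□□□□
□□□□□□□
□□□□□□□
□□■■□□□
□■□□■□□
■□□□■□□
■□■□□□□
□■□■□□□
□□□v□□□
gen 37: □□□□□□□
□□□□□□□
□□□□□□□
□□■■□□□
□■□□■□□
■□□□■□□
■□■□□□□
□■□■□□□
□□<■□□□
gen 38: □□□□□□□
□□□□□□□
□□□□□□□
□□■■□□□
□■□□■□□
■□□□■□□
■□■□□□□
□■^■□□□
□□■■□□□
gen 39: □□□□□□□
□□□□□□□
□□□□□□□
□□■■□□□
□■□□■□□
■□□□■□□
■□■□□□□
□■■>□□□
□□■■□□□
gen 40: □□□□□□□
□□□□□□□
□□□□□□□
□□■■□□□
□■□□■□□
■□□□■□□
■□■^□□□
□■■□□□□
□□■■□□□

1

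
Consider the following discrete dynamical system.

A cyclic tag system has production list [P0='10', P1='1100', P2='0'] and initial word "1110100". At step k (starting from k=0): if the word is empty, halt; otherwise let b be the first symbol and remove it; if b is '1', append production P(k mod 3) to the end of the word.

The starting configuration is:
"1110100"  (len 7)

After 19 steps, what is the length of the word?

0) "1110100"  (len 7)
1) "11010010"  (len 8)
2) "10100101100"  (len 11)
3) "01001011000"  (len 11)
4) "1001011000"  (len 10)
5) "0010110001100"  (len 13)
6) "010110001100"  (len 12)
7) "10110001100"  (len 11)
8) "01100011001100"  (len 14)
9) "1100011001100"  (len 13)
10) "10001100110010"  (len 14)
11) "00011001100101100"  (len 17)
12) "0011001100101100"  (len 16)
13) "011001100101100"  (len 15)
14) "11001100101100"  (len 14)
15) "10011001011000"  (len 14)
16) "001100101100010"  (len 15)
17) "01100101100010"  (len 14)
18) "1100101100010"  (len 13)
19) "10010110001010"  (len 14)

14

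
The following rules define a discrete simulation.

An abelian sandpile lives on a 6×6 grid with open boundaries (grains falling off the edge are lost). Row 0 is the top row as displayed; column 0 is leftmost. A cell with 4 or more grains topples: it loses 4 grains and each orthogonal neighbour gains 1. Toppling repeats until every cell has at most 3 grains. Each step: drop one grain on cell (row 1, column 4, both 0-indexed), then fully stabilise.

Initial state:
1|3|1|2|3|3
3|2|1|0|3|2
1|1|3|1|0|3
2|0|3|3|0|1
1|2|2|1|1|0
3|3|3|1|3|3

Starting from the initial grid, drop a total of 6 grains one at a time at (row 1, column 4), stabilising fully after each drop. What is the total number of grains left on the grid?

step 0: 1|3|1|2|3|3
3|2|1|0|3|2
1|1|3|1|0|3
2|0|3|3|0|1
1|2|2|1|1|0
3|3|3|1|3|3
step 1: 1|3|1|3|1|1
3|2|1|1|2|1
1|1|3|1|2|0
2|0|3|3|0|2
1|2|2|1|1|0
3|3|3|1|3|3
step 2: 1|3|1|3|1|1
3|2|1|1|3|1
1|1|3|1|2|0
2|0|3|3|0|2
1|2|2|1|1|0
3|3|3|1|3|3
step 3: 1|3|1|3|2|1
3|2|1|2|0|2
1|1|3|1|3|0
2|0|3|3|0|2
1|2|2|1|1|0
3|3|3|1|3|3
step 4: 1|3|1|3|2|1
3|2|1|2|1|2
1|1|3|1|3|0
2|0|3|3|0|2
1|2|2|1|1|0
3|3|3|1|3|3
step 5: 1|3|1|3|2|1
3|2|1|2|2|2
1|1|3|1|3|0
2|0|3|3|0|2
1|2|2|1|1|0
3|3|3|1|3|3
step 6: 1|3|1|3|2|1
3|2|1|2|3|2
1|1|3|1|3|0
2|0|3|3|0|2
1|2|2|1|1|0
3|3|3|1|3|3

66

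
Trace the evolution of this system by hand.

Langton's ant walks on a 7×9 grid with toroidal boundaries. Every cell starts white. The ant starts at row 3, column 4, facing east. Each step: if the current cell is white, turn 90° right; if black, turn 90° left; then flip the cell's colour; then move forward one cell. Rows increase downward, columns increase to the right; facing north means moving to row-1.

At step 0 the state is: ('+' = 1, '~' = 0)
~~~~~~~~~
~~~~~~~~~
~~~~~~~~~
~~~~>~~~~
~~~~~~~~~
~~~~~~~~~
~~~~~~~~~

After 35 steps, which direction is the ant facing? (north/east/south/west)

south

gen 0: ~~~~~~~~~
~~~~~~~~~
~~~~~~~~~
~~~~>~~~~
~~~~~~~~~
~~~~~~~~~
~~~~~~~~~
gen 1: ~~~~~~~~~
~~~~~~~~~
~~~~~~~~~
~~~~+~~~~
~~~~v~~~~
~~~~~~~~~
~~~~~~~~~
gen 2: ~~~~~~~~~
~~~~~~~~~
~~~~~~~~~
~~~~+~~~~
~~~<+~~~~
~~~~~~~~~
~~~~~~~~~
gen 3: ~~~~~~~~~
~~~~~~~~~
~~~~~~~~~
~~~^+~~~~
~~~++~~~~
~~~~~~~~~
~~~~~~~~~
gen 4: ~~~~~~~~~
~~~~~~~~~
~~~~~~~~~
~~~+>~~~~
~~~++~~~~
~~~~~~~~~
~~~~~~~~~
gen 5: ~~~~~~~~~
~~~~~~~~~
~~~~^~~~~
~~~+~~~~~
~~~++~~~~
~~~~~~~~~
~~~~~~~~~
gen 6: ~~~~~~~~~
~~~~~~~~~
~~~~+>~~~
~~~+~~~~~
~~~++~~~~
~~~~~~~~~
~~~~~~~~~
gen 7: ~~~~~~~~~
~~~~~~~~~
~~~~++~~~
~~~+~v~~~
~~~++~~~~
~~~~~~~~~
~~~~~~~~~
gen 8: ~~~~~~~~~
~~~~~~~~~
~~~~++~~~
~~~+<+~~~
~~~++~~~~
~~~~~~~~~
~~~~~~~~~
gen 9: ~~~~~~~~~
~~~~~~~~~
~~~~^+~~~
~~~+++~~~
~~~++~~~~
~~~~~~~~~
~~~~~~~~~
gen 10: ~~~~~~~~~
~~~~~~~~~
~~~<~+~~~
~~~+++~~~
~~~++~~~~
~~~~~~~~~
~~~~~~~~~
gen 11: ~~~~~~~~~
~~~^~~~~~
~~~+~+~~~
~~~+++~~~
~~~++~~~~
~~~~~~~~~
~~~~~~~~~
gen 12: ~~~~~~~~~
~~~+>~~~~
~~~+~+~~~
~~~+++~~~
~~~++~~~~
~~~~~~~~~
~~~~~~~~~
gen 13: ~~~~~~~~~
~~~++~~~~
~~~+v+~~~
~~~+++~~~
~~~++~~~~
~~~~~~~~~
~~~~~~~~~
gen 14: ~~~~~~~~~
~~~++~~~~
~~~<++~~~
~~~+++~~~
~~~++~~~~
~~~~~~~~~
~~~~~~~~~
gen 15: ~~~~~~~~~
~~~++~~~~
~~~~++~~~
~~~v++~~~
~~~++~~~~
~~~~~~~~~
~~~~~~~~~
gen 16: ~~~~~~~~~
~~~++~~~~
~~~~++~~~
~~~~>+~~~
~~~++~~~~
~~~~~~~~~
~~~~~~~~~
gen 17: ~~~~~~~~~
~~~++~~~~
~~~~^+~~~
~~~~~+~~~
~~~++~~~~
~~~~~~~~~
~~~~~~~~~
gen 18: ~~~~~~~~~
~~~++~~~~
~~~<~+~~~
~~~~~+~~~
~~~++~~~~
~~~~~~~~~
~~~~~~~~~
gen 19: ~~~~~~~~~
~~~^+~~~~
~~~+~+~~~
~~~~~+~~~
~~~++~~~~
~~~~~~~~~
~~~~~~~~~
gen 20: ~~~~~~~~~
~~<~+~~~~
~~~+~+~~~
~~~~~+~~~
~~~++~~~~
~~~~~~~~~
~~~~~~~~~
gen 21: ~~^~~~~~~
~~+~+~~~~
~~~+~+~~~
~~~~~+~~~
~~~++~~~~
~~~~~~~~~
~~~~~~~~~
gen 22: ~~+>~~~~~
~~+~+~~~~
~~~+~+~~~
~~~~~+~~~
~~~++~~~~
~~~~~~~~~
~~~~~~~~~
gen 23: ~~++~~~~~
~~+v+~~~~
~~~+~+~~~
~~~~~+~~~
~~~++~~~~
~~~~~~~~~
~~~~~~~~~
gen 24: ~~++~~~~~
~~<++~~~~
~~~+~+~~~
~~~~~+~~~
~~~++~~~~
~~~~~~~~~
~~~~~~~~~
gen 25: ~~++~~~~~
~~~++~~~~
~~v+~+~~~
~~~~~+~~~
~~~++~~~~
~~~~~~~~~
~~~~~~~~~
gen 26: ~~++~~~~~
~~~++~~~~
~<++~+~~~
~~~~~+~~~
~~~++~~~~
~~~~~~~~~
~~~~~~~~~
gen 27: ~~++~~~~~
~^~++~~~~
~+++~+~~~
~~~~~+~~~
~~~++~~~~
~~~~~~~~~
~~~~~~~~~
gen 28: ~~++~~~~~
~+>++~~~~
~+++~+~~~
~~~~~+~~~
~~~++~~~~
~~~~~~~~~
~~~~~~~~~
gen 29: ~~++~~~~~
~++++~~~~
~+v+~+~~~
~~~~~+~~~
~~~++~~~~
~~~~~~~~~
~~~~~~~~~
gen 30: ~~++~~~~~
~++++~~~~
~+~>~+~~~
~~~~~+~~~
~~~++~~~~
~~~~~~~~~
~~~~~~~~~
gen 31: ~~++~~~~~
~++^+~~~~
~+~~~+~~~
~~~~~+~~~
~~~++~~~~
~~~~~~~~~
~~~~~~~~~
gen 32: ~~++~~~~~
~+<~+~~~~
~+~~~+~~~
~~~~~+~~~
~~~++~~~~
~~~~~~~~~
~~~~~~~~~
gen 33: ~~++~~~~~
~+~~+~~~~
~+v~~+~~~
~~~~~+~~~
~~~++~~~~
~~~~~~~~~
~~~~~~~~~
gen 34: ~~++~~~~~
~+~~+~~~~
~<+~~+~~~
~~~~~+~~~
~~~++~~~~
~~~~~~~~~
~~~~~~~~~
gen 35: ~~++~~~~~
~+~~+~~~~
~~+~~+~~~
~v~~~+~~~
~~~++~~~~
~~~~~~~~~
~~~~~~~~~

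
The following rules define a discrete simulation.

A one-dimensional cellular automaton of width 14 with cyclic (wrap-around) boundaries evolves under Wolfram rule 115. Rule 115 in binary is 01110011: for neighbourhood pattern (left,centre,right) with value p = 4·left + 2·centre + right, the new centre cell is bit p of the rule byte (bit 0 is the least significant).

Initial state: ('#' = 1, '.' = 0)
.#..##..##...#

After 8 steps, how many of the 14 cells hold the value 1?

step 0: .#..##..##...#
step 1: #.##.###.####.
step 2: .#.##..##...##
step 3: #.#.###.####.#
step 4: ##.#..##...##.
step 5: .##.##.####.##
step 6: #.##.##...##.#
step 7: ##.##.####.##.
step 8: .##.##...##.##

8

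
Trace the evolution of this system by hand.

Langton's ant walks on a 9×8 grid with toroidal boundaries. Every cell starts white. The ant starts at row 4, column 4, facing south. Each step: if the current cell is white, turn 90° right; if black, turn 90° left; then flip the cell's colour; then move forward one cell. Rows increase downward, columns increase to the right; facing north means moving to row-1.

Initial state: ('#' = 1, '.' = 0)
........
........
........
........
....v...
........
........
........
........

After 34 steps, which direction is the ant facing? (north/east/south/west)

north

[0] ........
........
........
........
....v...
........
........
........
........
[1] ........
........
........
........
...<#...
........
........
........
........
[2] ........
........
........
...^....
...##...
........
........
........
........
[3] ........
........
........
...#>...
...##...
........
........
........
........
[4] ........
........
........
...##...
...#v...
........
........
........
........
[5] ........
........
........
...##...
...#.>..
........
........
........
........
[6] ........
........
........
...##...
...#.#..
.....v..
........
........
........
[7] ........
........
........
...##...
...#.#..
....<#..
........
........
........
[8] ........
........
........
...##...
...#^#..
....##..
........
........
........
[9] ........
........
........
...##...
...##>..
....##..
........
........
........
[10] ........
........
........
...##^..
...##...
....##..
........
........
........
[11] ........
........
........
...###>.
...##...
....##..
........
........
........
[12] ........
........
........
...####.
...##.v.
....##..
........
........
........
[13] ........
........
........
...####.
...##<#.
....##..
........
........
........
[14] ........
........
........
...##^#.
...####.
....##..
........
........
........
[15] ........
........
........
...#<.#.
...####.
....##..
........
........
........
[16] ........
........
........
...#..#.
...#v##.
....##..
........
........
........
[17] ........
........
........
...#..#.
...#.>#.
....##..
........
........
........
[18] ........
........
........
...#.^#.
...#..#.
....##..
........
........
........
[19] ........
........
........
...#.#>.
...#..#.
....##..
........
........
........
[20] ........
........
......^.
...#.#..
...#..#.
....##..
........
........
........
[21] ........
........
......#>
...#.#..
...#..#.
....##..
........
........
........
[22] ........
........
......##
...#.#.v
...#..#.
....##..
........
........
........
[23] ........
........
......##
...#.#<#
...#..#.
....##..
........
........
........
[24] ........
........
......^#
...#.###
...#..#.
....##..
........
........
........
[25] ........
........
.....<.#
...#.###
...#..#.
....##..
........
........
........
[26] ........
.....^..
.....#.#
...#.###
...#..#.
....##..
........
........
........
[27] ........
.....#>.
.....#.#
...#.###
...#..#.
....##..
........
........
........
[28] ........
.....##.
.....#v#
...#.###
...#..#.
....##..
........
........
........
[29] ........
.....##.
.....<##
...#.###
...#..#.
....##..
........
........
........
[30] ........
.....##.
......##
...#.v##
...#..#.
....##..
........
........
........
[31] ........
.....##.
......##
...#..>#
...#..#.
....##..
........
........
........
[32] ........
.....##.
......^#
...#...#
...#..#.
....##..
........
........
........
[33] ........
.....##.
.....<.#
...#...#
...#..#.
....##..
........
........
........
[34] ........
.....^#.
.....#.#
...#...#
...#..#.
....##..
........
........
........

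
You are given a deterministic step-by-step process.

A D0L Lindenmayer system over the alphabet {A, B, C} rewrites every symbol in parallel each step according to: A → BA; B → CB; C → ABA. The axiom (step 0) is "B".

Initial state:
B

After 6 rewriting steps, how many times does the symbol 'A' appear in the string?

[0] B
[1] CB
[2] ABACB
[3] BACBBAABACB
[4] CBBAABACBCBBABACBBAABACB
[5] ABACBCBBABACBBAABACBABACBCBBACBBAABACBCBBABACBBAABACB
[6] BACBBAABACBABACBCBBACBBAABACBCBBABACBBAABACBBACBBAABACBABACBCBBAABACBCBBABACBBAABACBABACBCBBACBBAABACBCBBABACBBAABACB

40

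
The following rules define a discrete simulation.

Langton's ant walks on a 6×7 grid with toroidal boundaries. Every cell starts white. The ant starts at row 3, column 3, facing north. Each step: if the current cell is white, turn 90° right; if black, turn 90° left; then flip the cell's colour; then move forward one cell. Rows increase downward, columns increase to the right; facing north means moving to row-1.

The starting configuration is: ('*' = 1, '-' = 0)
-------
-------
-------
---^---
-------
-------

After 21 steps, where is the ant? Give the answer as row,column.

gen 0: -------
-------
-------
---^---
-------
-------
gen 1: -------
-------
-------
---*>--
-------
-------
gen 2: -------
-------
-------
---**--
----v--
-------
gen 3: -------
-------
-------
---**--
---<*--
-------
gen 4: -------
-------
-------
---^*--
---**--
-------
gen 5: -------
-------
-------
--<-*--
---**--
-------
gen 6: -------
-------
--^----
--*-*--
---**--
-------
gen 7: -------
-------
--*>---
--*-*--
---**--
-------
gen 8: -------
-------
--**---
--*v*--
---**--
-------
gen 9: -------
-------
--**---
--<**--
---**--
-------
gen 10: -------
-------
--**---
---**--
--v**--
-------
gen 11: -------
-------
--**---
---**--
-<***--
-------
gen 12: -------
-------
--**---
-^-**--
-****--
-------
gen 13: -------
-------
--**---
-*>**--
-****--
-------
gen 14: -------
-------
--**---
-****--
-*v**--
-------
gen 15: -------
-------
--**---
-****--
-*->*--
-------
gen 16: -------
-------
--**---
-**^*--
-*--*--
-------
gen 17: -------
-------
--**---
-*<-*--
-*--*--
-------
gen 18: -------
-------
--**---
-*--*--
-*v-*--
-------
gen 19: -------
-------
--**---
-*--*--
-<*-*--
-------
gen 20: -------
-------
--**---
-*--*--
--*-*--
-v-----
gen 21: -------
-------
--**---
-*--*--
--*-*--
<*-----

5,0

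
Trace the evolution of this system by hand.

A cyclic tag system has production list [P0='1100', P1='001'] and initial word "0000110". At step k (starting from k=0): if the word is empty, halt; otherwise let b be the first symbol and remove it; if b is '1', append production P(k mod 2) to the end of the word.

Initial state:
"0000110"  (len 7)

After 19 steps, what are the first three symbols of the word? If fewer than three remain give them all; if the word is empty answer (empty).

[0] "0000110"  (len 7)
[1] "000110"  (len 6)
[2] "00110"  (len 5)
[3] "0110"  (len 4)
[4] "110"  (len 3)
[5] "101100"  (len 6)
[6] "01100001"  (len 8)
[7] "1100001"  (len 7)
[8] "100001001"  (len 9)
[9] "000010011100"  (len 12)
[10] "00010011100"  (len 11)
[11] "0010011100"  (len 10)
[12] "010011100"  (len 9)
[13] "10011100"  (len 8)
[14] "0011100001"  (len 10)
[15] "011100001"  (len 9)
[16] "11100001"  (len 8)
[17] "11000011100"  (len 11)
[18] "1000011100001"  (len 13)
[19] "0000111000011100"  (len 16)

000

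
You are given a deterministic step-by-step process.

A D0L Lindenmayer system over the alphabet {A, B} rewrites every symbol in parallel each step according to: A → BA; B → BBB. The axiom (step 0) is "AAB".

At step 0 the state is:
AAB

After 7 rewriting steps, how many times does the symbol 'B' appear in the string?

4373

gen 0: AAB
gen 1: BABABBB
gen 2: BBBBABBBBABBBBBBBBB
gen 3: BBBBBBBBBBBBBABBBBBBBBBBBBBABBBBBBBBBBBBBBBBBBBBBBBBBBB
gen 4: BBBBBBBBBBBBBBBBBBBBBBBBBBBBBBBBBBBBBBBBABBBBBBBBBBBBBBBBB…BBBBBBBBBBBBBBBBBBBBBBBBBBBBBBBBBBBBBBBBBBBBBBBBBBBBBBBBBB  (len 163)
gen 5: BBBBBBBBBBBBBBBBBBBBBBBBBBBBBBBBBBBBBBBBBBBBBBBBBBBBBBBBBB…BBBBBBBBBBBBBBBBBBBBBBBBBBBBBBBBBBBBBBBBBBBBBBBBBBBBBBBBBB  (len 487)
gen 6: BBBBBBBBBBBBBBBBBBBBBBBBBBBBBBBBBBBBBBBBBBBBBBBBBBBBBBBBBB…BBBBBBBBBBBBBBBBBBBBBBBBBBBBBBBBBBBBBBBBBBBBBBBBBBBBBBBBBB  (len 1459)
gen 7: BBBBBBBBBBBBBBBBBBBBBBBBBBBBBBBBBBBBBBBBBBBBBBBBBBBBBBBBBB…BBBBBBBBBBBBBBBBBBBBBBBBBBBBBBBBBBBBBBBBBBBBBBBBBBBBBBBBBB  (len 4375)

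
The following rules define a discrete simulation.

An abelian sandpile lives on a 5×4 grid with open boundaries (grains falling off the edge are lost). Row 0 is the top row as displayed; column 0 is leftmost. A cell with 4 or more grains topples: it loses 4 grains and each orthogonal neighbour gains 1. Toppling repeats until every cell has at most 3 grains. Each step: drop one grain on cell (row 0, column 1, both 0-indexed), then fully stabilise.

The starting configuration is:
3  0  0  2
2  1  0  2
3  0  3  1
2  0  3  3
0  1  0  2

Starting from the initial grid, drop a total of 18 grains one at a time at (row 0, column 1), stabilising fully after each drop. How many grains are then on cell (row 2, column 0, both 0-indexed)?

0) 3  0  0  2
2  1  0  2
3  0  3  1
2  0  3  3
0  1  0  2
1) 3  1  0  2
2  1  0  2
3  0  3  1
2  0  3  3
0  1  0  2
2) 3  2  0  2
2  1  0  2
3  0  3  1
2  0  3  3
0  1  0  2
3) 3  3  0  2
2  1  0  2
3  0  3  1
2  0  3  3
0  1  0  2
4) 0  1  1  2
3  2  0  2
3  0  3  1
2  0  3  3
0  1  0  2
5) 0  2  1  2
3  2  0  2
3  0  3  1
2  0  3  3
0  1  0  2
6) 0  3  1  2
3  2  0  2
3  0  3  1
2  0  3  3
0  1  0  2
7) 1  0  2  2
3  3  0  2
3  0  3  1
2  0  3  3
0  1  0  2
8) 1  1  2  2
3  3  0  2
3  0  3  1
2  0  3  3
0  1  0  2
9) 1  2  2  2
3  3  0  2
3  0  3  1
2  0  3  3
0  1  0  2
10) 1  3  2  2
3  3  0  2
3  0  3  1
2  0  3  3
0  1  0  2
11) 3  1  3  2
1  1  1  2
0  2  3  1
3  0  3  3
0  1  0  2
12) 3  2  3  2
1  1  1  2
0  2  3  1
3  0  3  3
0  1  0  2
13) 3  3  3  2
1  1  1  2
0  2  3  1
3  0  3  3
0  1  0  2
14) 0  2  0  3
2  2  2  2
0  2  3  1
3  0  3  3
0  1  0  2
15) 0  3  0  3
2  2  2  2
0  2  3  1
3  0  3  3
0  1  0  2
16) 1  0  1  3
2  3  2  2
0  2  3  1
3  0  3  3
0  1  0  2
17) 1  1  1  3
2  3  2  2
0  2  3  1
3  0  3  3
0  1  0  2
18) 1  2  1  3
2  3  2  2
0  2  3  1
3  0  3  3
0  1  0  2

0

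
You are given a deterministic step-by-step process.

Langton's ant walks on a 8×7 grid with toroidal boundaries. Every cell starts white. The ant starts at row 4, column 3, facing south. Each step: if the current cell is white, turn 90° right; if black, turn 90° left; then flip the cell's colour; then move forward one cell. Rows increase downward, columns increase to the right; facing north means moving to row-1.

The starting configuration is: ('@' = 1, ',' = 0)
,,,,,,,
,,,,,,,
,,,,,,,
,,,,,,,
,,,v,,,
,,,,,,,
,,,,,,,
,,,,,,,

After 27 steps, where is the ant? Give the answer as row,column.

t=0: ,,,,,,,
,,,,,,,
,,,,,,,
,,,,,,,
,,,v,,,
,,,,,,,
,,,,,,,
,,,,,,,
t=1: ,,,,,,,
,,,,,,,
,,,,,,,
,,,,,,,
,,<@,,,
,,,,,,,
,,,,,,,
,,,,,,,
t=2: ,,,,,,,
,,,,,,,
,,,,,,,
,,^,,,,
,,@@,,,
,,,,,,,
,,,,,,,
,,,,,,,
t=3: ,,,,,,,
,,,,,,,
,,,,,,,
,,@>,,,
,,@@,,,
,,,,,,,
,,,,,,,
,,,,,,,
t=4: ,,,,,,,
,,,,,,,
,,,,,,,
,,@@,,,
,,@v,,,
,,,,,,,
,,,,,,,
,,,,,,,
t=5: ,,,,,,,
,,,,,,,
,,,,,,,
,,@@,,,
,,@,>,,
,,,,,,,
,,,,,,,
,,,,,,,
t=6: ,,,,,,,
,,,,,,,
,,,,,,,
,,@@,,,
,,@,@,,
,,,,v,,
,,,,,,,
,,,,,,,
t=7: ,,,,,,,
,,,,,,,
,,,,,,,
,,@@,,,
,,@,@,,
,,,<@,,
,,,,,,,
,,,,,,,
t=8: ,,,,,,,
,,,,,,,
,,,,,,,
,,@@,,,
,,@^@,,
,,,@@,,
,,,,,,,
,,,,,,,
t=9: ,,,,,,,
,,,,,,,
,,,,,,,
,,@@,,,
,,@@>,,
,,,@@,,
,,,,,,,
,,,,,,,
t=10: ,,,,,,,
,,,,,,,
,,,,,,,
,,@@^,,
,,@@,,,
,,,@@,,
,,,,,,,
,,,,,,,
t=11: ,,,,,,,
,,,,,,,
,,,,,,,
,,@@@>,
,,@@,,,
,,,@@,,
,,,,,,,
,,,,,,,
t=12: ,,,,,,,
,,,,,,,
,,,,,,,
,,@@@@,
,,@@,v,
,,,@@,,
,,,,,,,
,,,,,,,
t=13: ,,,,,,,
,,,,,,,
,,,,,,,
,,@@@@,
,,@@<@,
,,,@@,,
,,,,,,,
,,,,,,,
t=14: ,,,,,,,
,,,,,,,
,,,,,,,
,,@@^@,
,,@@@@,
,,,@@,,
,,,,,,,
,,,,,,,
t=15: ,,,,,,,
,,,,,,,
,,,,,,,
,,@<,@,
,,@@@@,
,,,@@,,
,,,,,,,
,,,,,,,
t=16: ,,,,,,,
,,,,,,,
,,,,,,,
,,@,,@,
,,@v@@,
,,,@@,,
,,,,,,,
,,,,,,,
t=17: ,,,,,,,
,,,,,,,
,,,,,,,
,,@,,@,
,,@,>@,
,,,@@,,
,,,,,,,
,,,,,,,
t=18: ,,,,,,,
,,,,,,,
,,,,,,,
,,@,^@,
,,@,,@,
,,,@@,,
,,,,,,,
,,,,,,,
t=19: ,,,,,,,
,,,,,,,
,,,,,,,
,,@,@>,
,,@,,@,
,,,@@,,
,,,,,,,
,,,,,,,
t=20: ,,,,,,,
,,,,,,,
,,,,,^,
,,@,@,,
,,@,,@,
,,,@@,,
,,,,,,,
,,,,,,,
t=21: ,,,,,,,
,,,,,,,
,,,,,@>
,,@,@,,
,,@,,@,
,,,@@,,
,,,,,,,
,,,,,,,
t=22: ,,,,,,,
,,,,,,,
,,,,,@@
,,@,@,v
,,@,,@,
,,,@@,,
,,,,,,,
,,,,,,,
t=23: ,,,,,,,
,,,,,,,
,,,,,@@
,,@,@<@
,,@,,@,
,,,@@,,
,,,,,,,
,,,,,,,
t=24: ,,,,,,,
,,,,,,,
,,,,,^@
,,@,@@@
,,@,,@,
,,,@@,,
,,,,,,,
,,,,,,,
t=25: ,,,,,,,
,,,,,,,
,,,,<,@
,,@,@@@
,,@,,@,
,,,@@,,
,,,,,,,
,,,,,,,
t=26: ,,,,,,,
,,,,^,,
,,,,@,@
,,@,@@@
,,@,,@,
,,,@@,,
,,,,,,,
,,,,,,,
t=27: ,,,,,,,
,,,,@>,
,,,,@,@
,,@,@@@
,,@,,@,
,,,@@,,
,,,,,,,
,,,,,,,

1,5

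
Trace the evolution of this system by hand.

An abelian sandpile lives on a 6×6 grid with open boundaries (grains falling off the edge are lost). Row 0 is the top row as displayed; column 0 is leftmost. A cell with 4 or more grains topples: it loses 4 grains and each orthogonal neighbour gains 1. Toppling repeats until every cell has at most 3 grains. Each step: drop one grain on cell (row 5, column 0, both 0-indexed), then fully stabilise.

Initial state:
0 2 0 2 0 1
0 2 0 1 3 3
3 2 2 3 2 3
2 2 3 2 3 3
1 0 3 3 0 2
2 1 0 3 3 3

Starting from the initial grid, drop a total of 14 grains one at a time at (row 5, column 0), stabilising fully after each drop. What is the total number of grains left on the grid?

69

[0] 0 2 0 2 0 1
0 2 0 1 3 3
3 2 2 3 2 3
2 2 3 2 3 3
1 0 3 3 0 2
2 1 0 3 3 3
[1] 0 2 0 2 0 1
0 2 0 1 3 3
3 2 2 3 2 3
2 2 3 2 3 3
1 0 3 3 0 2
3 1 0 3 3 3
[2] 0 2 0 2 0 1
0 2 0 1 3 3
3 2 2 3 2 3
2 2 3 2 3 3
2 0 3 3 0 2
0 2 0 3 3 3
[3] 0 2 0 2 0 1
0 2 0 1 3 3
3 2 2 3 2 3
2 2 3 2 3 3
2 0 3 3 0 2
1 2 0 3 3 3
[4] 0 2 0 2 0 1
0 2 0 1 3 3
3 2 2 3 2 3
2 2 3 2 3 3
2 0 3 3 0 2
2 2 0 3 3 3
[5] 0 2 0 2 0 1
0 2 0 1 3 3
3 2 2 3 2 3
2 2 3 2 3 3
2 0 3 3 0 2
3 2 0 3 3 3
[6] 0 2 0 2 0 1
0 2 0 1 3 3
3 2 2 3 2 3
2 2 3 2 3 3
3 0 3 3 0 2
0 3 0 3 3 3
[7] 0 2 0 2 0 1
0 2 0 1 3 3
3 2 2 3 2 3
2 2 3 2 3 3
3 0 3 3 0 2
1 3 0 3 3 3
[8] 0 2 0 2 0 1
0 2 0 1 3 3
3 2 2 3 2 3
2 2 3 2 3 3
3 0 3 3 0 2
2 3 0 3 3 3
[9] 0 2 0 2 0 1
0 2 0 1 3 3
3 2 2 3 2 3
2 2 3 2 3 3
3 0 3 3 0 2
3 3 0 3 3 3
[10] 0 2 0 2 0 1
0 2 0 1 3 3
3 2 2 3 2 3
3 2 3 2 3 3
0 2 3 3 0 2
2 0 1 3 3 3
[11] 0 2 0 2 0 1
0 2 0 1 3 3
3 2 2 3 2 3
3 2 3 2 3 3
0 2 3 3 0 2
3 0 1 3 3 3
[12] 0 2 0 2 0 1
0 2 0 1 3 3
3 2 2 3 2 3
3 2 3 2 3 3
1 2 3 3 0 2
0 1 1 3 3 3
[13] 0 2 0 2 0 1
0 2 0 1 3 3
3 2 2 3 2 3
3 2 3 2 3 3
1 2 3 3 0 2
1 1 1 3 3 3
[14] 0 2 0 2 0 1
0 2 0 1 3 3
3 2 2 3 2 3
3 2 3 2 3 3
1 2 3 3 0 2
2 1 1 3 3 3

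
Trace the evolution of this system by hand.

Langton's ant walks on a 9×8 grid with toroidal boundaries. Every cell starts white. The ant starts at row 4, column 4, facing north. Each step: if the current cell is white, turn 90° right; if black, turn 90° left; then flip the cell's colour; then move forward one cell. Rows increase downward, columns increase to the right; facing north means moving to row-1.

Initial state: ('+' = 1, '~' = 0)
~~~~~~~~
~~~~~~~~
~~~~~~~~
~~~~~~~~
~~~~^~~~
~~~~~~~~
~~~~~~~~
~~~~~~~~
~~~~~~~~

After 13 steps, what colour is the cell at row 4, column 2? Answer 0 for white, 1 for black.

step 0: ~~~~~~~~
~~~~~~~~
~~~~~~~~
~~~~~~~~
~~~~^~~~
~~~~~~~~
~~~~~~~~
~~~~~~~~
~~~~~~~~
step 1: ~~~~~~~~
~~~~~~~~
~~~~~~~~
~~~~~~~~
~~~~+>~~
~~~~~~~~
~~~~~~~~
~~~~~~~~
~~~~~~~~
step 2: ~~~~~~~~
~~~~~~~~
~~~~~~~~
~~~~~~~~
~~~~++~~
~~~~~v~~
~~~~~~~~
~~~~~~~~
~~~~~~~~
step 3: ~~~~~~~~
~~~~~~~~
~~~~~~~~
~~~~~~~~
~~~~++~~
~~~~<+~~
~~~~~~~~
~~~~~~~~
~~~~~~~~
step 4: ~~~~~~~~
~~~~~~~~
~~~~~~~~
~~~~~~~~
~~~~^+~~
~~~~++~~
~~~~~~~~
~~~~~~~~
~~~~~~~~
step 5: ~~~~~~~~
~~~~~~~~
~~~~~~~~
~~~~~~~~
~~~<~+~~
~~~~++~~
~~~~~~~~
~~~~~~~~
~~~~~~~~
step 6: ~~~~~~~~
~~~~~~~~
~~~~~~~~
~~~^~~~~
~~~+~+~~
~~~~++~~
~~~~~~~~
~~~~~~~~
~~~~~~~~
step 7: ~~~~~~~~
~~~~~~~~
~~~~~~~~
~~~+>~~~
~~~+~+~~
~~~~++~~
~~~~~~~~
~~~~~~~~
~~~~~~~~
step 8: ~~~~~~~~
~~~~~~~~
~~~~~~~~
~~~++~~~
~~~+v+~~
~~~~++~~
~~~~~~~~
~~~~~~~~
~~~~~~~~
step 9: ~~~~~~~~
~~~~~~~~
~~~~~~~~
~~~++~~~
~~~<++~~
~~~~++~~
~~~~~~~~
~~~~~~~~
~~~~~~~~
step 10: ~~~~~~~~
~~~~~~~~
~~~~~~~~
~~~++~~~
~~~~++~~
~~~v++~~
~~~~~~~~
~~~~~~~~
~~~~~~~~
step 11: ~~~~~~~~
~~~~~~~~
~~~~~~~~
~~~++~~~
~~~~++~~
~~<+++~~
~~~~~~~~
~~~~~~~~
~~~~~~~~
step 12: ~~~~~~~~
~~~~~~~~
~~~~~~~~
~~~++~~~
~~^~++~~
~~++++~~
~~~~~~~~
~~~~~~~~
~~~~~~~~
step 13: ~~~~~~~~
~~~~~~~~
~~~~~~~~
~~~++~~~
~~+>++~~
~~++++~~
~~~~~~~~
~~~~~~~~
~~~~~~~~

1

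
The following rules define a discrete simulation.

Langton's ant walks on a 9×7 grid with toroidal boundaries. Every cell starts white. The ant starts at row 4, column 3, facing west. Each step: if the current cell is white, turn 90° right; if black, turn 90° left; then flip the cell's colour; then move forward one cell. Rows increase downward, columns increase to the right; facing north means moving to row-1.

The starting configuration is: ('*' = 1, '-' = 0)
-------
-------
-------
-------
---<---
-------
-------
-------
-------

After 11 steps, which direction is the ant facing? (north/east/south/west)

south

k=0  -------
-------
-------
-------
---<---
-------
-------
-------
-------
k=1  -------
-------
-------
---^---
---*---
-------
-------
-------
-------
k=2  -------
-------
-------
---*>--
---*---
-------
-------
-------
-------
k=3  -------
-------
-------
---**--
---*v--
-------
-------
-------
-------
k=4  -------
-------
-------
---**--
---<*--
-------
-------
-------
-------
k=5  -------
-------
-------
---**--
----*--
---v---
-------
-------
-------
k=6  -------
-------
-------
---**--
----*--
--<*---
-------
-------
-------
k=7  -------
-------
-------
---**--
--^-*--
--**---
-------
-------
-------
k=8  -------
-------
-------
---**--
--*>*--
--**---
-------
-------
-------
k=9  -------
-------
-------
---**--
--***--
--*v---
-------
-------
-------
k=10  -------
-------
-------
---**--
--***--
--*->--
-------
-------
-------
k=11  -------
-------
-------
---**--
--***--
--*-*--
----v--
-------
-------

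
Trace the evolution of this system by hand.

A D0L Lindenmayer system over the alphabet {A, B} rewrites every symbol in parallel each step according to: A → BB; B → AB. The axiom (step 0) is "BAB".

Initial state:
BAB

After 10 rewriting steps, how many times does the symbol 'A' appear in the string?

1024

k=0  BAB
k=1  ABBBAB
k=2  BBABABABBBAB
k=3  ABABBBABBBABBBABABABBBAB
k=4  BBABBBABABABBBABABABBBABABABBBABBBABBBABABABBBAB
k=5  ABABBBABABABBBABBBABBBABABABBBABBBABBBABABABBBABBBABBBABABABBBABABABBBABABABBBABBBABBBABABABBBAB
k=6  BBABBBABABABBBABBBABBBABABABBBABABABBBABABABBBABBBABBBABAB…ABABABBBABBBABBBABABABBBABABABBBABABABBBABBBABBBABABABBBAB  (len 192)
k=7  ABABBBABABABBBABBBABBBABABABBBABABABBBABABABBBABBBABBBABAB…ABABABBBABBBABBBABABABBBABABABBBABABABBBABBBABBBABABABBBAB  (len 384)
k=8  BBABBBABABABBBABBBABBBABABABBBABABABBBABABABBBABBBABBBABAB…ABABABBBABBBABBBABABABBBABABABBBABABABBBABBBABBBABABABBBAB  (len 768)
k=9  ABABBBABABABBBABBBABBBABABABBBABABABBBABABABBBABBBABBBABAB…ABABABBBABBBABBBABABABBBABABABBBABABABBBABBBABBBABABABBBAB  (len 1536)
k=10  BBABBBABABABBBABBBABBBABABABBBABABABBBABABABBBABBBABBBABAB…ABABABBBABBBABBBABABABBBABABABBBABABABBBABBBABBBABABABBBAB  (len 3072)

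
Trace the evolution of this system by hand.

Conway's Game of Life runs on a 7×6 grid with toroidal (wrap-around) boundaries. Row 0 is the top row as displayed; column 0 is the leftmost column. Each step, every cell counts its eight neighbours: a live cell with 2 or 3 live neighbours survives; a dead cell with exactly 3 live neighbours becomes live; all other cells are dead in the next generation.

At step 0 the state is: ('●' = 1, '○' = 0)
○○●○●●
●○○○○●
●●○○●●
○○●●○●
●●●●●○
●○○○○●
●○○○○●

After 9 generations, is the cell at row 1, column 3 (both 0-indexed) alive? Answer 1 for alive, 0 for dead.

k=0  ○○●○●●
●○○○○●
●●○○●●
○○●●○●
●●●●●○
●○○○○●
●○○○○●
k=1  ○●○○●○
○○○●○○
○●●●○○
○○○○○○
○○○○○○
○○●●○○
○●○○○○
k=2  ○○●○○○
○●○●●○
○○●●○○
○○●○○○
○○○○○○
○○●○○○
○●○●○○
k=3  ○●○○●○
○●○○●○
○●○○●○
○○●●○○
○○○○○○
○○●○○○
○●○●○○
k=4  ●●○●●○
●●●●●●
○●○○●○
○○●●○○
○○●●○○
○○●○○○
○●○●○○
k=5  ○○○○○○
○○○○○○
○○○○○○
○●○○●○
○●○○○○
○●○○○○
●●○●●○
k=6  ○○○○○○
○○○○○○
○○○○○○
○○○○○○
●●●○○○
○●○○○○
●●●○○○
k=7  ○●○○○○
○○○○○○
○○○○○○
○●○○○○
●●●○○○
○○○○○○
●●●○○○
k=8  ●●●○○○
○○○○○○
○○○○○○
●●●○○○
●●●○○○
○○○○○○
●●●○○○
k=9  ●○●○○○
○●○○○○
○●○○○○
●○●○○○
●○●○○○
○○○○○○
●○●○○○

0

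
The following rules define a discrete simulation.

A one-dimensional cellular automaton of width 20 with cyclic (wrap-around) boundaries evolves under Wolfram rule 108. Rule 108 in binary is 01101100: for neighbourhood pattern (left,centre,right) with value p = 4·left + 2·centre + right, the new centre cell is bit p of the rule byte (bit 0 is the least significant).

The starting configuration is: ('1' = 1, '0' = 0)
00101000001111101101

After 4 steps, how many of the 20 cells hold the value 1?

t=0: 00101000001111101101
t=1: 00111000001000111111
t=2: 00101000001000100001
t=3: 00111000001000100001
t=4: 00101000001000100001

5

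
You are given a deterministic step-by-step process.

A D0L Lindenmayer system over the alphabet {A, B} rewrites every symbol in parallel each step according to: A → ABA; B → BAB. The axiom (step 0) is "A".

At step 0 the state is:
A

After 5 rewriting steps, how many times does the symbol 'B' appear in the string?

[0] A
[1] ABA
[2] ABABABABA
[3] ABABABABABABABABABABABABABA
[4] ABABABABABABABABABABABABABABABABABABABABABABABABABABABABABABABABABABABABABABABABA
[5] ABABABABABABABABABABABABABABABABABABABABABABABABABABABABAB…BABABABABABABABABABABABABABABABABABABABABABABABABABABABABA  (len 243)

121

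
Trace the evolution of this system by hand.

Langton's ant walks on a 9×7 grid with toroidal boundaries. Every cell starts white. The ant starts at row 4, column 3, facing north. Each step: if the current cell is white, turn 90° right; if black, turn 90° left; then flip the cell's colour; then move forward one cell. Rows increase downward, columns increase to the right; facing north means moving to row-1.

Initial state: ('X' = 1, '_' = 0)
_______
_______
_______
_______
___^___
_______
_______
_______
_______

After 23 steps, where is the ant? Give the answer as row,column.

5,1

t=0: _______
_______
_______
_______
___^___
_______
_______
_______
_______
t=1: _______
_______
_______
_______
___X>__
_______
_______
_______
_______
t=2: _______
_______
_______
_______
___XX__
____v__
_______
_______
_______
t=3: _______
_______
_______
_______
___XX__
___<X__
_______
_______
_______
t=4: _______
_______
_______
_______
___^X__
___XX__
_______
_______
_______
t=5: _______
_______
_______
_______
__<_X__
___XX__
_______
_______
_______
t=6: _______
_______
_______
__^____
__X_X__
___XX__
_______
_______
_______
t=7: _______
_______
_______
__X>___
__X_X__
___XX__
_______
_______
_______
t=8: _______
_______
_______
__XX___
__XvX__
___XX__
_______
_______
_______
t=9: _______
_______
_______
__XX___
__<XX__
___XX__
_______
_______
_______
t=10: _______
_______
_______
__XX___
___XX__
__vXX__
_______
_______
_______
t=11: _______
_______
_______
__XX___
___XX__
_<XXX__
_______
_______
_______
t=12: _______
_______
_______
__XX___
_^_XX__
_XXXX__
_______
_______
_______
t=13: _______
_______
_______
__XX___
_X>XX__
_XXXX__
_______
_______
_______
t=14: _______
_______
_______
__XX___
_XXXX__
_XvXX__
_______
_______
_______
t=15: _______
_______
_______
__XX___
_XXXX__
_X_>X__
_______
_______
_______
t=16: _______
_______
_______
__XX___
_XX^X__
_X__X__
_______
_______
_______
t=17: _______
_______
_______
__XX___
_X<_X__
_X__X__
_______
_______
_______
t=18: _______
_______
_______
__XX___
_X__X__
_Xv_X__
_______
_______
_______
t=19: _______
_______
_______
__XX___
_X__X__
_<X_X__
_______
_______
_______
t=20: _______
_______
_______
__XX___
_X__X__
__X_X__
_v_____
_______
_______
t=21: _______
_______
_______
__XX___
_X__X__
__X_X__
<X_____
_______
_______
t=22: _______
_______
_______
__XX___
_X__X__
^_X_X__
XX_____
_______
_______
t=23: _______
_______
_______
__XX___
_X__X__
X>X_X__
XX_____
_______
_______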